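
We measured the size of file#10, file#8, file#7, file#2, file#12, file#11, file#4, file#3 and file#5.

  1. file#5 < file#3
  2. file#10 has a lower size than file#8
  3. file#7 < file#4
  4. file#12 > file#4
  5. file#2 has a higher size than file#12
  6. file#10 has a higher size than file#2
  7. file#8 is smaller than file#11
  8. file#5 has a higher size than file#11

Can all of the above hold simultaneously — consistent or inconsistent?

consistent

Every relation is compatible with file#7 < file#4 < file#12 < file#2 < file#10 < file#8 < file#11 < file#5 < file#3; the set is consistent.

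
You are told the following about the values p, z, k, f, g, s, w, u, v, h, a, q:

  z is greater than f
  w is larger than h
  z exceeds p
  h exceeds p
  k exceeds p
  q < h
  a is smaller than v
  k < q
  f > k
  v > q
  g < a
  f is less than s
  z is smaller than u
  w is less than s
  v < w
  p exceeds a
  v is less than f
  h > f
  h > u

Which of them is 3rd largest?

h

Chaining the given pairs: g < a < p < k < q < v < f < z < u < h < w < s.
Counting 3 from the largest end gives h.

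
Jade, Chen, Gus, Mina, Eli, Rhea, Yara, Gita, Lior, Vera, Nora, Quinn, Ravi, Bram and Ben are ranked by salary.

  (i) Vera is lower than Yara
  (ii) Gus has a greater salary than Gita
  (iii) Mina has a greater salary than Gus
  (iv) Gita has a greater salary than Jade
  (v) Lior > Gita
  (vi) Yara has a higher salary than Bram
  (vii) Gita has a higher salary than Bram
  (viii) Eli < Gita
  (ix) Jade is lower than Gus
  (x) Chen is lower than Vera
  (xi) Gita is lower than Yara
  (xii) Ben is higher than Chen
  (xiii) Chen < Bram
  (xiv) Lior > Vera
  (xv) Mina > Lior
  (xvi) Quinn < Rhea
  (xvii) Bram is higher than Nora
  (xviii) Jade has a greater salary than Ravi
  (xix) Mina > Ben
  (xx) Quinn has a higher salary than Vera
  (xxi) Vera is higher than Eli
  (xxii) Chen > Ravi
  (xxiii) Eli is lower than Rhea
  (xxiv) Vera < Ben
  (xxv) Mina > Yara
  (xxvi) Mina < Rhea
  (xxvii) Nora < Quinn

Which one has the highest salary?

Rhea

Chaining downward from Rhea: directly below it, Eli, Quinn, Mina; then Nora, Vera, Lior, Yara, Gus, Ben; then Jade, Chen, Bram, Gita; then Ravi.
That covers every other element, and nothing is given above Rhea, so Rhea is the highest salary.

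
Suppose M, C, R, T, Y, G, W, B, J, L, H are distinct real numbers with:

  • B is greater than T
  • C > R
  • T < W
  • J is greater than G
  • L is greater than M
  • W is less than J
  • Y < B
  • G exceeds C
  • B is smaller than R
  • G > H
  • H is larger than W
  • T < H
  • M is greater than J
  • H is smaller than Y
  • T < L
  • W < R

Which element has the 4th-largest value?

G

Piecing the relations together gives one ordering: T < W < H < Y < B < R < C < G < J < M < L.
The 4th largest is G.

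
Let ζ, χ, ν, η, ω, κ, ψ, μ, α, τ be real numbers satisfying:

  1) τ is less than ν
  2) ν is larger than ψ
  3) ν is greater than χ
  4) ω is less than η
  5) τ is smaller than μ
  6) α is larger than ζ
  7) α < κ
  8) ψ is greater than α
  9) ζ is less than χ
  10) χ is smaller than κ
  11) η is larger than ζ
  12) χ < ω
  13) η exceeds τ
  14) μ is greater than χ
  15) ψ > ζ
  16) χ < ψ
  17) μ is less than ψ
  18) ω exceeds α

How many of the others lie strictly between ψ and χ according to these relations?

Chaining upward from χ reaches: ω, η, κ, μ, ν.
Chaining downward from ψ reaches: ζ, α, τ, μ.
Strictly between χ and ψ are those in both lists: μ — 1 element.

1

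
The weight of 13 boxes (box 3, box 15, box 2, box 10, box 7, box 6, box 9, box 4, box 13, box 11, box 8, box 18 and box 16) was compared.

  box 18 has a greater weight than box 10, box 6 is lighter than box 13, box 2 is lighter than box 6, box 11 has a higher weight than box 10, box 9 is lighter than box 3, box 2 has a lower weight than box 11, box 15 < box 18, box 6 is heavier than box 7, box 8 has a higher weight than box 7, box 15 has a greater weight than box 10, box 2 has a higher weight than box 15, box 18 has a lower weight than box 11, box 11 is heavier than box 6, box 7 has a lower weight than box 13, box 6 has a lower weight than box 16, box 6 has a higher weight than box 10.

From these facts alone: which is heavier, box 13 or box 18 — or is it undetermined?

Following every chain through box 18: above box 18 we get box 11; below box 18 we get box 10, box 15.
box 13 is not reached, and no chain runs the other way from box 13 to box 18.
So the given relations leave the order of box 18 and box 13 undetermined.

undetermined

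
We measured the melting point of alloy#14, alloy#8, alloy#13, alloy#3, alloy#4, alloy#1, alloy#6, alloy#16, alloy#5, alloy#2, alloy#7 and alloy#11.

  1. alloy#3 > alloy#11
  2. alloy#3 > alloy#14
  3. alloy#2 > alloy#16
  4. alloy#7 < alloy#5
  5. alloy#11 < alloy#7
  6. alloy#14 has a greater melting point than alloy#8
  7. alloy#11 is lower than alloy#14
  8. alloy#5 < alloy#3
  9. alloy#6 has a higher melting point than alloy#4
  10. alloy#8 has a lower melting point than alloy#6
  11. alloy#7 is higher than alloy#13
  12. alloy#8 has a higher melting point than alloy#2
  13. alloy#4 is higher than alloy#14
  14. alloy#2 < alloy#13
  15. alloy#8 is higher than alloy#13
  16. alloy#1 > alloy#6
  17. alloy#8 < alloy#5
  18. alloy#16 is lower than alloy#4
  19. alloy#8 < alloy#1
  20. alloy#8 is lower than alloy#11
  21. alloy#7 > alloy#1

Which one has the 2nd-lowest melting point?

Piecing the relations together gives one ordering: alloy#16 < alloy#2 < alloy#13 < alloy#8 < alloy#11 < alloy#14 < alloy#4 < alloy#6 < alloy#1 < alloy#7 < alloy#5 < alloy#3.
The 2nd smallest is alloy#2.

alloy#2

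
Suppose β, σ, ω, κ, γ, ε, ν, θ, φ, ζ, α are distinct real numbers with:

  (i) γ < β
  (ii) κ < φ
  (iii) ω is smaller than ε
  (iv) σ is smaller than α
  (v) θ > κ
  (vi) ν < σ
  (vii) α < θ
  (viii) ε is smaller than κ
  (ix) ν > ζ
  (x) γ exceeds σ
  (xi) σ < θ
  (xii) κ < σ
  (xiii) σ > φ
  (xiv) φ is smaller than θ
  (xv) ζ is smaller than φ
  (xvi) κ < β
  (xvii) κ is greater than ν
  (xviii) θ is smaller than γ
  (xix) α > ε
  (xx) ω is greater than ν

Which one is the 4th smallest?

The consecutive relations fix a unique order: ζ < ν < ω < ε < κ < φ < σ < α < θ < γ < β.
The 4th smallest is ε.

ε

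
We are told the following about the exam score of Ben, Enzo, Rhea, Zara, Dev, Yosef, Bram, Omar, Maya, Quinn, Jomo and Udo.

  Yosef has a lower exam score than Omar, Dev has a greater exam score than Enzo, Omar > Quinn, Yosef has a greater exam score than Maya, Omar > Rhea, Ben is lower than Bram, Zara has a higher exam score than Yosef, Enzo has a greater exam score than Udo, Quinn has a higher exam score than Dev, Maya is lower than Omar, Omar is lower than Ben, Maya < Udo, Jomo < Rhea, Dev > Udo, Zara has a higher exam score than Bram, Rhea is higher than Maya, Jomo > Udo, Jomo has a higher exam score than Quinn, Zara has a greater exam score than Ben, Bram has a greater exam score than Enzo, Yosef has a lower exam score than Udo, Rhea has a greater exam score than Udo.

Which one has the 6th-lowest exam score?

Chaining the given pairs: Maya < Yosef < Udo < Enzo < Dev < Quinn < Jomo < Rhea < Omar < Ben < Bram < Zara.
Counting 6 from the smallest end gives Quinn.

Quinn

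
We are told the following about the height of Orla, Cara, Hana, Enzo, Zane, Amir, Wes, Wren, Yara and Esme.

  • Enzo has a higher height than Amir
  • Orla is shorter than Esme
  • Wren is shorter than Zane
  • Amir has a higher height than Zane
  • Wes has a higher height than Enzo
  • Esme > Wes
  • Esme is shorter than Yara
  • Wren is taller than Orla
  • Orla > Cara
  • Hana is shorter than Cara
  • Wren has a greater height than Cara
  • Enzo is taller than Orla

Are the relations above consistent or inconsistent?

consistent

The single ordering Hana < Cara < Orla < Wren < Zane < Amir < Enzo < Wes < Esme < Yara satisfies every listed relation, so no contradiction arises.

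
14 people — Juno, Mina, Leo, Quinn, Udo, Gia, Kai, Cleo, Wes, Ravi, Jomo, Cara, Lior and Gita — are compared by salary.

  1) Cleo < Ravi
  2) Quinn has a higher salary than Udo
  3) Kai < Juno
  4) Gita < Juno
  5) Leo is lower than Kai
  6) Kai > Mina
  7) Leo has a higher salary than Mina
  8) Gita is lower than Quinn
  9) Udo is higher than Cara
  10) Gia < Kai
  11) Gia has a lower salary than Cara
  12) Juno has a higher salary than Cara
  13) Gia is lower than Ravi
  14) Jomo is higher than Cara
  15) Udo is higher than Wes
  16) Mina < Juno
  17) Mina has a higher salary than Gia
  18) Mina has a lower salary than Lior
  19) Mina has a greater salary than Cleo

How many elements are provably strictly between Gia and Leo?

1

Chaining upward from Gia reaches: Mina, Lior, Ravi, Cara, Udo, Quinn, Kai, Juno, Jomo.
Chaining downward from Leo reaches: Cleo, Mina.
Strictly between Gia and Leo are those in both lists: Mina — 1 element.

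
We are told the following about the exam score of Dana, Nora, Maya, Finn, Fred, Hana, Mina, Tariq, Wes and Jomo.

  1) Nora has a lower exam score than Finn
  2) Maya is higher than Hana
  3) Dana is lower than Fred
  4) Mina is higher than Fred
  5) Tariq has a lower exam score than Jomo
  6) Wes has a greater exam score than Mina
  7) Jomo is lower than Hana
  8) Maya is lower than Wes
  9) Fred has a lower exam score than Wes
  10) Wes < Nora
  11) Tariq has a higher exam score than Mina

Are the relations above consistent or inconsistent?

consistent

Every relation is compatible with Dana < Fred < Mina < Tariq < Jomo < Hana < Maya < Wes < Nora < Finn; the set is consistent.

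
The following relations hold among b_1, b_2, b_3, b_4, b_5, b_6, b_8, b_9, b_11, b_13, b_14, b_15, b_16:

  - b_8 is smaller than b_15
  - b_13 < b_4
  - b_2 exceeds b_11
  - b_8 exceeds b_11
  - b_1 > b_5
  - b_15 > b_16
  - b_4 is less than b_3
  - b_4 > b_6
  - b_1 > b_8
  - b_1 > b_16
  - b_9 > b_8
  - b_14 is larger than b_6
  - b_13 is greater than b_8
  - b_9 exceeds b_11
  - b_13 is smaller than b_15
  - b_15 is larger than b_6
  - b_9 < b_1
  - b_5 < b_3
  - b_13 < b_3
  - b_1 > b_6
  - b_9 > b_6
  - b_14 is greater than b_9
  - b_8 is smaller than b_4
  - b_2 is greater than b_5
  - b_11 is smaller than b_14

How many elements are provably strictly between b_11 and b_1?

2

Chaining upward from b_11 reaches: b_8, b_2, b_13, b_9, b_14, b_4, b_3, b_15.
Chaining downward from b_1 reaches: b_5, b_8, b_6, b_16, b_9.
Strictly between b_11 and b_1 are those in both lists: b_8, b_9 — 2 elements.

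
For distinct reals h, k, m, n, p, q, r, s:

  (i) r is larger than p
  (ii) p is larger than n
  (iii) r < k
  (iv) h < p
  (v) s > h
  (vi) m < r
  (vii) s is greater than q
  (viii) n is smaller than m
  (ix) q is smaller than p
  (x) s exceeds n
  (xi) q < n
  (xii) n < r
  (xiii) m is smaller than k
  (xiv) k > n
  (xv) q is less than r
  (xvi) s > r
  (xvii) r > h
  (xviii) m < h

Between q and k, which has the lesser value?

q

q < n and n < m give q < m.
With m < h: q < n < m < h.
Then h < p extends the chain to p.
With p < r: q < n < m < h < p < r.
Then r < k extends the chain to k.
So q < k; q is the smaller of the two.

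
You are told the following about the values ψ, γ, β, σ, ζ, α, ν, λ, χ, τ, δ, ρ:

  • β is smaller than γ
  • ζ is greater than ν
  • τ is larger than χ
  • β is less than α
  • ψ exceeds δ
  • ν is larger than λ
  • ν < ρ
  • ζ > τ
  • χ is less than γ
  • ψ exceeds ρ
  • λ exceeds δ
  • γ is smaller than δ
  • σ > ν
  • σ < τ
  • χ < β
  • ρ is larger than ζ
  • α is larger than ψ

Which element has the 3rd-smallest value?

Chaining the given pairs: χ < β < γ < δ < λ < ν < σ < τ < ζ < ρ < ψ < α.
The 3rd smallest is γ.

γ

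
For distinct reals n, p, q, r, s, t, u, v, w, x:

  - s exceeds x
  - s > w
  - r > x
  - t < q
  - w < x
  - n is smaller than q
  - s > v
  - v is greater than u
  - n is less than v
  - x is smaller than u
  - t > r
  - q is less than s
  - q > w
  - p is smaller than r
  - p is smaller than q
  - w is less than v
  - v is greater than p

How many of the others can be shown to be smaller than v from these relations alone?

5

The elements the relations force below v are w, x, n, p, u — no chain reaches any other.
That is 5.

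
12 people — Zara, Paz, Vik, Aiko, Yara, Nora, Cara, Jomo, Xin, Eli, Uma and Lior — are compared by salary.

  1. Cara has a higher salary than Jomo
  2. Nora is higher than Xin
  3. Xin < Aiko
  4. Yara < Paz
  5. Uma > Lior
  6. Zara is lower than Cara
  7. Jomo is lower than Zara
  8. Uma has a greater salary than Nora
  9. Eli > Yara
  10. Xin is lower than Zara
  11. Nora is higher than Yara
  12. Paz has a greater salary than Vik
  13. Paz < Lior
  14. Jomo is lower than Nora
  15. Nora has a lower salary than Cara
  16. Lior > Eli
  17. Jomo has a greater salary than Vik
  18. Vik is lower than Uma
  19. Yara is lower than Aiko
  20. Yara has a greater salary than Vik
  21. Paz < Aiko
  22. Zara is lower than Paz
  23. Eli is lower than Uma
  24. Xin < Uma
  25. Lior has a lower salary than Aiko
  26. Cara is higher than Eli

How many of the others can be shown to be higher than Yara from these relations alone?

The elements the relations force above Yara are Eli, Nora, Paz, Lior, Cara, Aiko, Uma — no chain reaches any other.
That is 7.

7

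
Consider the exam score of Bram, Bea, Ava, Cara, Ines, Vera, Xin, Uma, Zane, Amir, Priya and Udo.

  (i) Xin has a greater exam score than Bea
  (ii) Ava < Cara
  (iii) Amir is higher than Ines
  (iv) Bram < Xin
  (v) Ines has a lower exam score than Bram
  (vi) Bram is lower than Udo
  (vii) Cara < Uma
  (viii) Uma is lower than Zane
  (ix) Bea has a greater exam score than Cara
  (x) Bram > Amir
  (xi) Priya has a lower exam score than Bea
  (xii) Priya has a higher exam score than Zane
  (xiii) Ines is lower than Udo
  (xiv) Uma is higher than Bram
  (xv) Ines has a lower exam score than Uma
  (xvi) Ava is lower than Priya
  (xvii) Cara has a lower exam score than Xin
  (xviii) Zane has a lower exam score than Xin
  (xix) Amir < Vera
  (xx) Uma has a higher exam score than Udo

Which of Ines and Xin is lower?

Ines < Amir < Bram < Udo < Uma < Zane < Priya < Bea < Xin, by transitivity through Amir, Bram, Udo, Uma, Zane, Priya, Bea.
So Ines < Xin; Ines is the lower of the two.

Ines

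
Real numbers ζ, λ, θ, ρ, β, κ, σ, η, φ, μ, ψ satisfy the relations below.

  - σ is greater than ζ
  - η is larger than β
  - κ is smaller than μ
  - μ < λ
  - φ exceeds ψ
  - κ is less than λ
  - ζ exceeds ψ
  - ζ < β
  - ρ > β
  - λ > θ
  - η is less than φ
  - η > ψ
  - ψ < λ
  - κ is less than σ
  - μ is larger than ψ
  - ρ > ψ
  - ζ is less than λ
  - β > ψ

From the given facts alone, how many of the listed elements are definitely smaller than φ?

Directly below φ: ψ, η.
One step further: β (3 so far).
One step further: ζ (4 so far).
Nothing else is reachable below φ; 4 in all.

4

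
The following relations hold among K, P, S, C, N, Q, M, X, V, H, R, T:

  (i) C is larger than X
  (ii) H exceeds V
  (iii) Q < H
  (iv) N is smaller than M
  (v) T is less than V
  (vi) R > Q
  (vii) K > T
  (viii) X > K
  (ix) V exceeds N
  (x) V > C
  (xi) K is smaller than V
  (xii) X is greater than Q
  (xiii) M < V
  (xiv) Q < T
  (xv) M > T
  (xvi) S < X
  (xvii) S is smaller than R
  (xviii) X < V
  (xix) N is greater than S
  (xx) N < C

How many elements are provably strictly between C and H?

1

The relations place C below H. An element lies strictly between them when it is forced above C and also forced below H.
Above C: {V}. Below H: {Q, S, T, N, K, X, M, V}.
Intersection: {V} — 1.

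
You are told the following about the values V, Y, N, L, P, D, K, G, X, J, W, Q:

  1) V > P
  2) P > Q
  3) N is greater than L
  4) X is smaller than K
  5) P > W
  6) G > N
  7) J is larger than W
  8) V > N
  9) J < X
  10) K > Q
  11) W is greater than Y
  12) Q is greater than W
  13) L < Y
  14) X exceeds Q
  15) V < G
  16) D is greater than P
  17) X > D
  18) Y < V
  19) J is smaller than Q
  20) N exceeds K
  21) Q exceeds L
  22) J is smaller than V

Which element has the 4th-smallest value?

J

Piecing the relations together gives one ordering: L < Y < W < J < Q < P < D < X < K < N < V < G.
Counting 4 from the smallest end gives J.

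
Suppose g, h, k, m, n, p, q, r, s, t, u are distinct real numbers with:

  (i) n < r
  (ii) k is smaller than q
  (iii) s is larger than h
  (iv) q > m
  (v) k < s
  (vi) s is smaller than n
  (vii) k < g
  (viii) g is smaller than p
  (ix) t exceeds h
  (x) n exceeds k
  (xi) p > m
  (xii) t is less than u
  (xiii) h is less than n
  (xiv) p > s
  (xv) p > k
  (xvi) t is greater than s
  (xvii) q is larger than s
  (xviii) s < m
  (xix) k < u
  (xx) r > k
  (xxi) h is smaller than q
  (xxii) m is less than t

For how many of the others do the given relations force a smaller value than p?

From p the given relations immediately reach k, s, m, g.
From those, h — 5 in total.
No other element is forced below p by the given relations, so the count is 5.

5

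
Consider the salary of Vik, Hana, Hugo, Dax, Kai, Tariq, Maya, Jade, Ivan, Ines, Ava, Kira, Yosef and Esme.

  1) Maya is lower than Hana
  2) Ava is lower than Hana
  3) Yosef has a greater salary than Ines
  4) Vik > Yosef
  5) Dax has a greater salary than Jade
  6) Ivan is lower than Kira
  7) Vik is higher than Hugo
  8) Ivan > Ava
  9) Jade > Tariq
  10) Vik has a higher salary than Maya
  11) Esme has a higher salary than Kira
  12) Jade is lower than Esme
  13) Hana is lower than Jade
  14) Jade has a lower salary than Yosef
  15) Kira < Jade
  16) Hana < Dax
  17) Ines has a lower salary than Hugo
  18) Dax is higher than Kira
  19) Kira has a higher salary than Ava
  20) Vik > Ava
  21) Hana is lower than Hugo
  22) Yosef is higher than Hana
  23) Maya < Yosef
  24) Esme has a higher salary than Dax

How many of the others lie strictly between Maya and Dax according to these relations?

2

Chaining upward from Maya reaches: Hana, Jade, Yosef, Hugo, Esme, Vik.
Chaining downward from Dax reaches: Ava, Ivan, Kira, Hana, Tariq, Jade.
Strictly between Maya and Dax are those in both lists: Hana, Jade — 2 elements.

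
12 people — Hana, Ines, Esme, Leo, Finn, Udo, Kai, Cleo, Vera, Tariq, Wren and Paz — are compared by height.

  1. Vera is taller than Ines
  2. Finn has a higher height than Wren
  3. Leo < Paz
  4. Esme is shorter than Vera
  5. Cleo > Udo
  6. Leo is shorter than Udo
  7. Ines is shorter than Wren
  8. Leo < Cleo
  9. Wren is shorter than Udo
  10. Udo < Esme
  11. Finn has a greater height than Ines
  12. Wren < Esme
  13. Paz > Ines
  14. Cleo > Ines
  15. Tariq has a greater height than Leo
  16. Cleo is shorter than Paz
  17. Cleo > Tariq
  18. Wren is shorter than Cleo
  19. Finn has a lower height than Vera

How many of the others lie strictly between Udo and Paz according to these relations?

The relations place Udo below Paz. An element lies strictly between them when it is forced above Udo and also forced below Paz.
Above Udo: {Esme, Cleo, Vera}. Below Paz: {Leo, Ines, Wren, Tariq, Cleo}.
Intersection: {Cleo} — 1.

1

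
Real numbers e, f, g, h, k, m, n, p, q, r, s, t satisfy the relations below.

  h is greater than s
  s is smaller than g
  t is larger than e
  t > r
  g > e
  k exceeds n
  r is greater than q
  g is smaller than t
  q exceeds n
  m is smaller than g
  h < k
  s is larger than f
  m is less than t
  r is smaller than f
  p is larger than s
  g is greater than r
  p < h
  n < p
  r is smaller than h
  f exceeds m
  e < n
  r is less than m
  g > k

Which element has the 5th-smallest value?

The consecutive relations fix a unique order: e < n < q < r < m < f < s < p < h < k < g < t.
The 5th smallest is m.

m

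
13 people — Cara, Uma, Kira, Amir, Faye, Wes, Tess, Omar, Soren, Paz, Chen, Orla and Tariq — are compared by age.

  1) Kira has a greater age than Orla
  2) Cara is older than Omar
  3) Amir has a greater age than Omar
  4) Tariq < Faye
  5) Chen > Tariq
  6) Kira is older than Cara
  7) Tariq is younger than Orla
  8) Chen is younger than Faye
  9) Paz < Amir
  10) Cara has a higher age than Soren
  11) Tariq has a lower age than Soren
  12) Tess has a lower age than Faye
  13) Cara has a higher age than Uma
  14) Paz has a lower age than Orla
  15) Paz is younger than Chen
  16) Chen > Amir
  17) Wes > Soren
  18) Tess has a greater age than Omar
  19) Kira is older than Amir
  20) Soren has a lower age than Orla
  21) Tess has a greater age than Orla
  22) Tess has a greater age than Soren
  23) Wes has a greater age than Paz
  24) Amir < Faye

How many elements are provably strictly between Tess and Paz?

1

The relations place Paz below Tess. An element lies strictly between them when it is forced above Paz and also forced below Tess.
Above Paz: {Orla, Amir, Chen, Kira, Wes, Faye}. Below Tess: {Tariq, Soren, Omar, Orla}.
Intersection: {Orla} — 1.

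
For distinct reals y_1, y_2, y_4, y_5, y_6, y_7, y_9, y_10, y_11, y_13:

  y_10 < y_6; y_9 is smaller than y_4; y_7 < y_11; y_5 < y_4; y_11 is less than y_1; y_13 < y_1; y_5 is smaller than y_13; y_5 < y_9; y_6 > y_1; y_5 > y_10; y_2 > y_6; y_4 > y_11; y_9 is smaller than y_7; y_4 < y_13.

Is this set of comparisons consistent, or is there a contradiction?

consistent

The single ordering y_10 < y_5 < y_9 < y_7 < y_11 < y_4 < y_13 < y_1 < y_6 < y_2 satisfies every listed relation, so no contradiction arises.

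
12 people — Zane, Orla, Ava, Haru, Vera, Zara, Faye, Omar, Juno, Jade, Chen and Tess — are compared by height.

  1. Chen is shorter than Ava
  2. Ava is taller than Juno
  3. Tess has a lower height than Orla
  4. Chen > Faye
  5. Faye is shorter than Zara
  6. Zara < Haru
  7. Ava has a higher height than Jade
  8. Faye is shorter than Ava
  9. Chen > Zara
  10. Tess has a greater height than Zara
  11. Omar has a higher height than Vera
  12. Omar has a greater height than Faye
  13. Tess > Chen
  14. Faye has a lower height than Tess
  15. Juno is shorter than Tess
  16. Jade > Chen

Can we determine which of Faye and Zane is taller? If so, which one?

Following every chain through Faye: above Faye we get Zara, Chen, Tess, Jade, Omar, Haru, Ava, Orla.
Zane is not reached, and no chain runs the other way from Zane to Faye.
So the given relations leave the order of Faye and Zane undetermined.

undetermined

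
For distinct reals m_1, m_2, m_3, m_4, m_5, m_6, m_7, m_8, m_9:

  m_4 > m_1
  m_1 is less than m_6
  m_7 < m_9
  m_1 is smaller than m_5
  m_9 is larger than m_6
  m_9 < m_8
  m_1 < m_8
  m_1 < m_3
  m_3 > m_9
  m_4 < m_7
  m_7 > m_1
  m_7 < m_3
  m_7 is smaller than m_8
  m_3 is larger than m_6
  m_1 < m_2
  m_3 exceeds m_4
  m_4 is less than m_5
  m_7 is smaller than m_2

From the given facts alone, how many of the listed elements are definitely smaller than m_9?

4

The elements the relations force below m_9 are m_1, m_6, m_4, m_7 — no chain reaches any other.
That is 4.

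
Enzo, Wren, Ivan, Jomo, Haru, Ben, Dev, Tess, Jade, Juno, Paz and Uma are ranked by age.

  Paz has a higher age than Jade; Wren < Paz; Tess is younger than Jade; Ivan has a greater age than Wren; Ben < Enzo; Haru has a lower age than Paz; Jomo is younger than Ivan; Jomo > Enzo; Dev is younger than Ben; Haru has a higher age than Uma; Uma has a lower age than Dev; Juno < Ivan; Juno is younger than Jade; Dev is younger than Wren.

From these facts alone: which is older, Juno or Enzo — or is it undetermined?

Following every chain through Juno: above Juno we get Ivan, Jade, Paz.
Enzo is not reached, and no chain runs the other way from Enzo to Juno.
So the given relations leave the order of Juno and Enzo undetermined.

undetermined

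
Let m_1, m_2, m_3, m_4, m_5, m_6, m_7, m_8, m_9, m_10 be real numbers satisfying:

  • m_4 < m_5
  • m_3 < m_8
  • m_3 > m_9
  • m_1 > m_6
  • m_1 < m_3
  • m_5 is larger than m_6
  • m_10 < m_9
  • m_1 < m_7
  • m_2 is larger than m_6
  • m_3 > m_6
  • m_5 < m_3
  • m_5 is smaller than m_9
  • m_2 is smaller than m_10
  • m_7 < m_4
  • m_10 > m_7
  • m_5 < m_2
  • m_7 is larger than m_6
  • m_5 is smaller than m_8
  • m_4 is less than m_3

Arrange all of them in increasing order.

Each adjacent pair is fixed by a given relation: m_6 < m_1; m_1 < m_7; m_7 < m_4; m_4 < m_5; m_5 < m_2; m_2 < m_10; m_10 < m_9; m_9 < m_3; m_3 < m_8. Chaining them end to end gives the full order.

m_6 < m_1 < m_7 < m_4 < m_5 < m_2 < m_10 < m_9 < m_3 < m_8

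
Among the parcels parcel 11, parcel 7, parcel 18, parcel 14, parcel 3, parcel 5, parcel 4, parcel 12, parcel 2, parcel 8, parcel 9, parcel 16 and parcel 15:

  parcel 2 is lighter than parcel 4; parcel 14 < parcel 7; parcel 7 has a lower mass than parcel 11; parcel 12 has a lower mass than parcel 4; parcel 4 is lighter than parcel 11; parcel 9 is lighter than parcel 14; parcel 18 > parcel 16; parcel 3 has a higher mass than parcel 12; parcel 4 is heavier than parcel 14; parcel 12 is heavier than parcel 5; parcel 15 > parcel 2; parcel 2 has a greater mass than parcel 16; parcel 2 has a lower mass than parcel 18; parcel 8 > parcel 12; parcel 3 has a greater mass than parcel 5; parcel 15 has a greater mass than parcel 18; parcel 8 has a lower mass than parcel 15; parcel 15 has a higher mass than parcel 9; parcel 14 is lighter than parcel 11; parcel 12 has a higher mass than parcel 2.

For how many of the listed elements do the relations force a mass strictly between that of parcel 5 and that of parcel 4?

The relations place parcel 5 below parcel 4. An element lies strictly between them when it is forced above parcel 5 and also forced below parcel 4.
Above parcel 5: {parcel 12, parcel 8, parcel 3, parcel 15, parcel 11}. Below parcel 4: {parcel 16, parcel 2, parcel 9, parcel 12, parcel 14}.
Intersection: {parcel 12} — 1.

1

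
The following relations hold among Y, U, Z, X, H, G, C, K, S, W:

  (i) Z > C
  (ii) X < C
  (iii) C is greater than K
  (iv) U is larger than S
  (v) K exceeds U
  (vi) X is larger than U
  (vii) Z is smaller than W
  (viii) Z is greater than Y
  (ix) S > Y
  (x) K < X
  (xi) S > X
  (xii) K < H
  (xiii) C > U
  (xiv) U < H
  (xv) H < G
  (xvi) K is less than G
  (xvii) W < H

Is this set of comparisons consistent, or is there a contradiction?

inconsistent

Chaining the given relations yields S < U < K < X, so S < X. But one relation states X < S. These cannot both hold.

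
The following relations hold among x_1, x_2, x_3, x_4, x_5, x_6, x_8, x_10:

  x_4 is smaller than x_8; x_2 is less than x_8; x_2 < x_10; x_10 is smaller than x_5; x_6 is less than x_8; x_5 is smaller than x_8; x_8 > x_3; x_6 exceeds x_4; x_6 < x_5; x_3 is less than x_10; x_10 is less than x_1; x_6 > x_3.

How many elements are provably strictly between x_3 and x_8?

Chaining upward from x_3 reaches: x_10, x_6, x_5, x_1.
Chaining downward from x_8 reaches: x_2, x_4, x_10, x_6, x_5.
Strictly between x_3 and x_8 are those in both lists: x_10, x_6, x_5 — 3 elements.

3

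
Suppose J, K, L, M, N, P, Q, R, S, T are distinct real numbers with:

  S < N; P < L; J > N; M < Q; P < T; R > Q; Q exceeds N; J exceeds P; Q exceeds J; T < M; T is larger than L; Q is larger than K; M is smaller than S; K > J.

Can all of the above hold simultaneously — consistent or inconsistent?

consistent

Every relation is compatible with P < L < T < M < S < N < J < K < Q < R; the set is consistent.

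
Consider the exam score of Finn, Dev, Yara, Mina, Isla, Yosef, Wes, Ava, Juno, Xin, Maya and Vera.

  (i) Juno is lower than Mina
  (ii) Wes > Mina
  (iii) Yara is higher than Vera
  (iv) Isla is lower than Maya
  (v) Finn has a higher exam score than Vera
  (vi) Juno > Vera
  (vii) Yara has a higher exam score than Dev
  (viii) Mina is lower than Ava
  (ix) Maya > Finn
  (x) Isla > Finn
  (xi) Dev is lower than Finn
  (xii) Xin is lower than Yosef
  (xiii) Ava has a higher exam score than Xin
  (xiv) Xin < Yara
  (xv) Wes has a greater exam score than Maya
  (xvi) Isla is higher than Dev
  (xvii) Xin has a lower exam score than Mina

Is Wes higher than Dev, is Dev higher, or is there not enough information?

Wes

The relevant relations are Dev < Finn; Finn < Isla; Isla < Maya; Maya < Wes.
Together: Dev < Finn < Isla < Maya < Wes.
So Wes is higher.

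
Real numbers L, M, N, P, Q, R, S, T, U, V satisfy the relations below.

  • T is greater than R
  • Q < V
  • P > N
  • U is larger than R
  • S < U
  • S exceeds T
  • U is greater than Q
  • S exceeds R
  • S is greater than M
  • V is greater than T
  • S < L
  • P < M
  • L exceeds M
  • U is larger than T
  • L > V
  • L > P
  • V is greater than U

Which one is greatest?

L

N is not greatest since N < P; P is not greatest since P < M; R is not greatest since R < U; T is not greatest since T < V; M is not greatest since M < L; Q is not greatest since Q < V; S is not greatest since S < U; U is not greatest since U < V; V is not greatest since V < L.
Only L has nothing above it, so L is the greatest.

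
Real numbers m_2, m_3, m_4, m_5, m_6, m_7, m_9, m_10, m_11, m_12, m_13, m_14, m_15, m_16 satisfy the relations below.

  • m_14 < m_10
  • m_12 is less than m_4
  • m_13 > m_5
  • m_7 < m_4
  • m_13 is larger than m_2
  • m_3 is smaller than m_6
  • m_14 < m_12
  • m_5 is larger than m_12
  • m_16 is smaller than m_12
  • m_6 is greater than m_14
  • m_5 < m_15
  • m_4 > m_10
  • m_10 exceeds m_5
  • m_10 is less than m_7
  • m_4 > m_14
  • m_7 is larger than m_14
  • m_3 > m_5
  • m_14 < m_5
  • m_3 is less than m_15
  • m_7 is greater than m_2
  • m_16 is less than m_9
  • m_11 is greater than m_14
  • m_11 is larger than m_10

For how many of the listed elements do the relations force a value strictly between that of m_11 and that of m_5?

The relations place m_5 below m_11. An element lies strictly between them when it is forced above m_5 and also forced below m_11.
Above m_5: {m_10, m_7, m_13, m_3, m_15, m_6, m_4}. Below m_11: {m_16, m_14, m_12, m_10}.
Intersection: {m_10} — 1.

1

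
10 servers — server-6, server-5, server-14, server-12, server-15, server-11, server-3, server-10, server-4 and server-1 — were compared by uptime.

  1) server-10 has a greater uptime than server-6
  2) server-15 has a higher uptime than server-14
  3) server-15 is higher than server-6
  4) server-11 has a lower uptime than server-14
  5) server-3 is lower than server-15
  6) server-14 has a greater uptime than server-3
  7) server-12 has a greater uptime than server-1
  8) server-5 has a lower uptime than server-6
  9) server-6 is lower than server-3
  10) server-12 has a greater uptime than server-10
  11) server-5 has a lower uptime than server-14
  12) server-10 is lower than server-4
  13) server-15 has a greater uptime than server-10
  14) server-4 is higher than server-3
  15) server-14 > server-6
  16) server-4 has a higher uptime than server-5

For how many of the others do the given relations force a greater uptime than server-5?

7

From server-5 the given relations immediately reach server-6, server-14, server-4.
From those, server-3, server-10, server-15 — 6 in total.
From those, server-12 — 7 in total.
Nothing else is reachable above server-5; 7 in all.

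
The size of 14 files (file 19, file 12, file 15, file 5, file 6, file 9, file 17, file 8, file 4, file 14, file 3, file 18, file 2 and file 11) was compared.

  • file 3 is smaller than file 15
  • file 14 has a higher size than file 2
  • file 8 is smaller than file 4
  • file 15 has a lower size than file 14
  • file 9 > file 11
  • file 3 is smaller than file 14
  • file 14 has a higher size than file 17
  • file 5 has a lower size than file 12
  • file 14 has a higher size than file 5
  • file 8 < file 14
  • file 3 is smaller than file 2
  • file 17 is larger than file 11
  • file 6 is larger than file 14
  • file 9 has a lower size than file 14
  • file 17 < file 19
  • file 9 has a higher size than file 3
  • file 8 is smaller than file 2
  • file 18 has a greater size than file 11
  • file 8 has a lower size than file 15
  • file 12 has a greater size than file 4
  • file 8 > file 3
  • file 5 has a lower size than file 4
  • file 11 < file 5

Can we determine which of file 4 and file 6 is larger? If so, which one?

Following every chain through file 4: above file 4 we get file 12; below file 4 we get file 3, file 8, file 11, file 5.
file 6 is not reached, and no chain runs the other way from file 6 to file 4.
So the given relations leave the order of file 4 and file 6 undetermined.

undetermined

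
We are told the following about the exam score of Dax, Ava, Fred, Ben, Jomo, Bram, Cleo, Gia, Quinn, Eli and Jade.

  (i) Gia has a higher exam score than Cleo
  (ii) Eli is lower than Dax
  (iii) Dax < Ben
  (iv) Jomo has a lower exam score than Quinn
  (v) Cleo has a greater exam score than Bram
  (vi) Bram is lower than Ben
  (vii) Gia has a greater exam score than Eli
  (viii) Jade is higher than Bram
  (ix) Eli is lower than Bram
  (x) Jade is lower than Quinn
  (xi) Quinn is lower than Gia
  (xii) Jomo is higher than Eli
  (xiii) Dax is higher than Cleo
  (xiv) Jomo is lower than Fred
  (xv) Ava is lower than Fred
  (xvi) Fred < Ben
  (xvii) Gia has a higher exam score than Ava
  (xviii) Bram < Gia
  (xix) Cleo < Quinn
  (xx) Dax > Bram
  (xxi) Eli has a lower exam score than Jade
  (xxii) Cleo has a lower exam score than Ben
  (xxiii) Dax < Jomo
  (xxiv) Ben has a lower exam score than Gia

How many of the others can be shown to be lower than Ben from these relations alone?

7

From Ben the given relations immediately reach Bram, Cleo, Dax, Fred.
From those, Eli, Ava, Jomo — 7 in total.
No other element is forced below Ben by the given relations, so the count is 7.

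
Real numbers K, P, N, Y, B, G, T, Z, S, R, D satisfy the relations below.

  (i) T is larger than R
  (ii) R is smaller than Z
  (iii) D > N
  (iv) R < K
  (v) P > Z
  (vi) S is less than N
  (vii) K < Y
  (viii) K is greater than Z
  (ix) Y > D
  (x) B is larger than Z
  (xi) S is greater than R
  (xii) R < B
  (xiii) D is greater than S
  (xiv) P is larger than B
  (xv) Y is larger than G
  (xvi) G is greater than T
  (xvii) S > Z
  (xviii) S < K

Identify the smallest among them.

T is not least since R < T; G is not least since T < G; Z is not least since R < Z; S is not least since R < S; B is not least since R < B; P is not least since B < P; N is not least since S < N; D is not least since S < D; K is not least since S < K; Y is not least since K < Y.
Only R has nothing below it, so R is the smallest.

R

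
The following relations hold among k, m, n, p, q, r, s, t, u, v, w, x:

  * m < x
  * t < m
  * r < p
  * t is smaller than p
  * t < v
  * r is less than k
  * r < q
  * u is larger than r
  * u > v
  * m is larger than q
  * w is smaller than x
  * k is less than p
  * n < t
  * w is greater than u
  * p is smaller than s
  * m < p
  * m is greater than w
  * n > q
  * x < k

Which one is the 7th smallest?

w

Piecing the relations together gives one ordering: r < q < n < t < v < u < w < m < x < k < p < s.
The 7th smallest is w.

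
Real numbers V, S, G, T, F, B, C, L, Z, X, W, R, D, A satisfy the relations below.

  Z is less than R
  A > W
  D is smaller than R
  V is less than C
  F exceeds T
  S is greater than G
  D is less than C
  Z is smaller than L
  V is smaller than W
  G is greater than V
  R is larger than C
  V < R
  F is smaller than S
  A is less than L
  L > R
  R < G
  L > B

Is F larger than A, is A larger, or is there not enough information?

undetermined

Following every chain through A: above A we get L; below A we get V, W.
F is not reached, and no chain runs the other way from F to A.
So the given relations leave the order of A and F undetermined.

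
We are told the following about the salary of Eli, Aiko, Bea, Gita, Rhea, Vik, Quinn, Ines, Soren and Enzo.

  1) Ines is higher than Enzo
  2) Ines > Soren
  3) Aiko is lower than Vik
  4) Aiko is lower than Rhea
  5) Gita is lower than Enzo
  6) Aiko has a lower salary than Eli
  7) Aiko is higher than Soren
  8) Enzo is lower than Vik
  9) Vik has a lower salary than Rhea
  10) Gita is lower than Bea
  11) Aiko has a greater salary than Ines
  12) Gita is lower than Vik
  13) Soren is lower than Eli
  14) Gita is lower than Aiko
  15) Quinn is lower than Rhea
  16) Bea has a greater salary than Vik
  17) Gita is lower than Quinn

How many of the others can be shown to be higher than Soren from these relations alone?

The elements the relations force above Soren are Ines, Aiko, Vik, Eli, Rhea, Bea — no chain reaches any other.
That is 6.

6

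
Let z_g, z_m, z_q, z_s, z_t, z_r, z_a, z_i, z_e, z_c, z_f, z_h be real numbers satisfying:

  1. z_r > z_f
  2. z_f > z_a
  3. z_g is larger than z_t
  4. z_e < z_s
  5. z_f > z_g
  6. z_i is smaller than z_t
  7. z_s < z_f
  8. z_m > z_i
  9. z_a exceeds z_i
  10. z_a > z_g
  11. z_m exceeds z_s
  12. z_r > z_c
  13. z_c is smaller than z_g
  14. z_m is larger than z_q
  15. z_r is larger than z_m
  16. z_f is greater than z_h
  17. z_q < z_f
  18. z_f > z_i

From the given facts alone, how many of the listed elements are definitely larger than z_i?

6

The elements the relations force above z_i are z_t, z_m, z_g, z_a, z_f, z_r — no chain reaches any other.
That is 6.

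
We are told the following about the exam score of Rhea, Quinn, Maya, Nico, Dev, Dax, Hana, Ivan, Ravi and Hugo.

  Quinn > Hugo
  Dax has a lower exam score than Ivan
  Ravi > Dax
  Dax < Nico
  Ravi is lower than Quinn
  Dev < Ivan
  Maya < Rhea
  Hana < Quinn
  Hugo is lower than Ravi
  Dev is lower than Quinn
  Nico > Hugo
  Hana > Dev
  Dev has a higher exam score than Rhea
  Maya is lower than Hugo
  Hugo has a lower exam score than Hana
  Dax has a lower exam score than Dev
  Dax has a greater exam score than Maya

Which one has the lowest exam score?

Hugo is not least since Maya < Hugo; Rhea is not least since Maya < Rhea; Dax is not least since Maya < Dax; Dev is not least since Rhea < Dev; Ivan is not least since Dev < Ivan; Ravi is not least since Dax < Ravi; Nico is not least since Dax < Nico; Hana is not least since Hugo < Hana; Quinn is not least since Dev < Quinn.
Only Maya has nothing below it, so Maya is the lowest exam score.

Maya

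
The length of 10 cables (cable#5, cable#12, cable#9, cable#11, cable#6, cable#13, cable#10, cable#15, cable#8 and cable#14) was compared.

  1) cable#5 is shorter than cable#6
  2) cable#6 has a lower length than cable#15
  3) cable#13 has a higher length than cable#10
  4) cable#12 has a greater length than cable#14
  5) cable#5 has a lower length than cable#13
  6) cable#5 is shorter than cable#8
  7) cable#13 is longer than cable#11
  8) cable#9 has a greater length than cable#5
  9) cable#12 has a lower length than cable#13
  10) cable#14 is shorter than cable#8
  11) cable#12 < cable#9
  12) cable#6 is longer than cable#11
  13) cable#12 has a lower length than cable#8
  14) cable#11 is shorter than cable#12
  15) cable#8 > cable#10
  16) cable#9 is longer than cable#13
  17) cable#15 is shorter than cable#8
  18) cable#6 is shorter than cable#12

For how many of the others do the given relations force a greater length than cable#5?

Directly above cable#5: cable#6, cable#13, cable#8, cable#9.
One step further: cable#12, cable#15 (6 so far).
No other element is forced above cable#5 by the given relations, so the count is 6.

6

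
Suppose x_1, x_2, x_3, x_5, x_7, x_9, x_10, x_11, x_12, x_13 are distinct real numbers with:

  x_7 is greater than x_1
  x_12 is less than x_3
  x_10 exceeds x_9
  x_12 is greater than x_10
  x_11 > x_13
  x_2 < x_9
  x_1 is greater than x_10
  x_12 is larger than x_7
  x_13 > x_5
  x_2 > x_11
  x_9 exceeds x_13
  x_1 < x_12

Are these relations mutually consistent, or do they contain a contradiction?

Every relation is compatible with x_5 < x_13 < x_11 < x_2 < x_9 < x_10 < x_1 < x_7 < x_12 < x_3; the set is consistent.

consistent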